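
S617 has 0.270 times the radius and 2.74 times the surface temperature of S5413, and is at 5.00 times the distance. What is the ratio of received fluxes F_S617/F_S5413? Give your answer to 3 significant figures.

0.164

L_S617/L_S5413 = (R_S617/R_S5413)²(T_S617/T_S5413)⁴ = (0.270)² × (2.74)⁴ = 4.109.
F_S617/F_S5413 = (L_S617/L_S5413)/(d_S617/d_S5413)² = 4.109 / (5.00)² = 0.1644.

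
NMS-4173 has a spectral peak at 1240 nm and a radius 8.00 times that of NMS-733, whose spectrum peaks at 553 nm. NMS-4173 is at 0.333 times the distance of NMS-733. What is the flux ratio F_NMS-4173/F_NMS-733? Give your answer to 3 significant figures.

22.8

Wien's law: T_NMS-4173/T_NMS-733 = λ_NMS-733/λ_NMS-4173 = 553/1240 = 0.4460.
L_NMS-4173/L_NMS-733 = (R_NMS-4173/R_NMS-733)²(T_NMS-4173/T_NMS-733)⁴ = (8.00)²(0.4460)⁴ = 2.532.
F_NMS-4173/F_NMS-733 = (L_NMS-4173/L_NMS-733)/(d_NMS-4173/d_NMS-733)² = 2.532/(0.333)² = 22.83.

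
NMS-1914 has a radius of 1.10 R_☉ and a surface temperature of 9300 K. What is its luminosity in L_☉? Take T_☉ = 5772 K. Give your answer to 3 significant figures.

L/L_☉ = (R/R_☉)² (T/T_☉)⁴ = (1.10)² × (9300/5772)⁴
       = 1.210 × (1.611)⁴ = 1.210 × 6.739 = 8.155.

8.15 L_☉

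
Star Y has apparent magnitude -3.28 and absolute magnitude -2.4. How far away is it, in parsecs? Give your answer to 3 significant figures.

m − M = 5 log₁₀(d/10 pc)
-3.28 − (-2.4) = -0.88 = 5 log₁₀(d/10)
d = 10 × 10^(-0.88/5) = 10 × 10^-0.176 = 6.668 pc.

6.67 pc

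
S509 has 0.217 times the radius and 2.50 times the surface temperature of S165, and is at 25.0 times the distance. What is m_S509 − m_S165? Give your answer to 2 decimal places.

L_S509/L_S165 = (0.217)²(2.50)⁴ = 1.839.
F_S509/F_S165 = (L_S509/L_S165)/(d_S509/d_S165)² = 1.839/625.0 = 0.002943.
m_S509 − m_S165 = −2.5 log₁₀(0.002943) = 6.33.

6.33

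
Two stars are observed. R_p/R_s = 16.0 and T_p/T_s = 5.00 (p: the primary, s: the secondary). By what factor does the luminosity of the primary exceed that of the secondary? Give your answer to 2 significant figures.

From the Stefan–Boltzmann law, L ∝ R²T⁴, so
L_p/L_s = (R_p/R_s)² (T_p/T_s)⁴ = (16.0)² × (5.00)⁴ = 256.0 × 625.0 = 1.600×10^5.

1.6×10^5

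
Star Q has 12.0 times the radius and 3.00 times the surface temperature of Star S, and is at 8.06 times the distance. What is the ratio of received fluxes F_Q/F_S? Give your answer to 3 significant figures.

180

L_Q/L_S = (R_Q/R_S)²(T_Q/T_S)⁴ = (12.0)² × (3.00)⁴ = 1.166×10^4.
F_Q/F_S = (L_Q/L_S)/(d_Q/d_S)² = 1.166×10^4 / (8.06)² = 179.5.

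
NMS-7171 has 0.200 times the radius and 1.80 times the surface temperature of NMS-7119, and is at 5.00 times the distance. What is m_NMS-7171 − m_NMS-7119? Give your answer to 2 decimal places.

4.44

L_NMS-7171/L_NMS-7119 = (0.200)²(1.80)⁴ = 0.4199.
F_NMS-7171/F_NMS-7119 = (L_NMS-7171/L_NMS-7119)/(d_NMS-7171/d_NMS-7119)² = 0.4199/25.00 = 0.01680.
m_NMS-7171 − m_NMS-7119 = −2.5 log₁₀(0.01680) = 4.44.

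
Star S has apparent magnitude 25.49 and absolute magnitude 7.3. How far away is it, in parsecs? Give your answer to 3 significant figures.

4.35×10^4 pc

m − M = 5 log₁₀(d/10 pc)
25.49 − (7.3) = 18.19 = 5 log₁₀(d/10)
d = 10 × 10^(18.19/5) = 10 × 10^3.638 = 4.345×10^4 pc.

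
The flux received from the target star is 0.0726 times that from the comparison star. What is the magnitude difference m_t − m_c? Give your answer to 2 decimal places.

2.85

m_t − m_c = −2.5 log₁₀(F_t/F_c) = −2.5 log₁₀(0.0726) = −2.5 × (-1.139) = 2.848.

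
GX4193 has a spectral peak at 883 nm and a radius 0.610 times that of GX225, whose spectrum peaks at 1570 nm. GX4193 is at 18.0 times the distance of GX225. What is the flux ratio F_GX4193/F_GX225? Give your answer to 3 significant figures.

0.0115

Wien's law: T_GX4193/T_GX225 = λ_GX225/λ_GX4193 = 1570/883 = 1.778.
L_GX4193/L_GX225 = (R_GX4193/R_GX225)²(T_GX4193/T_GX225)⁴ = (0.610)²(1.778)⁴ = 3.719.
F_GX4193/F_GX225 = (L_GX4193/L_GX225)/(d_GX4193/d_GX225)² = 3.719/(18.0)² = 0.01148.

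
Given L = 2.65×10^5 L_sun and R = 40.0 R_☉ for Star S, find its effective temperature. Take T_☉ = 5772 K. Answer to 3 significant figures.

T/T_☉ = (L/L_☉)^(1/4) / (R/R_☉)^(1/2)
T = 5772 × (2.65×10^5)^(1/4) / √(40.0) = 5772 × 22.69 / 6.325 = 2.071×10^4 K.

2.07×10^4 K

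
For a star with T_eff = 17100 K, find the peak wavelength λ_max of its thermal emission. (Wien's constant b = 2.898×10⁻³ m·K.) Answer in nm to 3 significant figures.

λ_max = b/T = 2.898×10⁻³ / 17100 = 1.69×10^-7 m = 169.5 nm.

169 nm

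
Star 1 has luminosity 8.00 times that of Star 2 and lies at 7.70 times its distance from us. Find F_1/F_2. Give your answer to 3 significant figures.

F = L/(4πd²), so F_1/F_2 = (L_1/L_2) / (d_1/d_2)²
= 8.00 / (7.70)² = 8.00 / 59.29 = 0.1349.

0.135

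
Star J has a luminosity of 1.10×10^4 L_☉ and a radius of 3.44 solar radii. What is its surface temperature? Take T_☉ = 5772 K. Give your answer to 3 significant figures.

3.19×10^4 K

T/T_☉ = (L/L_☉)^(1/4) / (R/R_☉)^(1/2)
T = 5772 × (1.10×10^4)^(1/4) / √(3.44) = 5772 × 10.24 / 1.855 = 3.187×10^4 K.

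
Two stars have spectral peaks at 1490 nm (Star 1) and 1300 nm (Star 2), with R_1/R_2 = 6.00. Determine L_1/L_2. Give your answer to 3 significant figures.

20.9

Wien's law gives T ∝ 1/λ_max, so T_1/T_2 = λ_2/λ_1 = 1300/1490 = 0.8725.
Then L ∝ R²T⁴ gives L_1/L_2 = (6.00)² × (0.8725)⁴ = 36.00 × 0.5795 = 20.86.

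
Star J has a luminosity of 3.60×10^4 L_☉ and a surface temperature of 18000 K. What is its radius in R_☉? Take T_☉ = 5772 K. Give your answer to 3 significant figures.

R/R_☉ = √(L/L_☉) / (T/T_☉)² = √(3.60×10^4) / (3.119)²
       = 189.7 / 9.725 = 19.51.

19.5 R_☉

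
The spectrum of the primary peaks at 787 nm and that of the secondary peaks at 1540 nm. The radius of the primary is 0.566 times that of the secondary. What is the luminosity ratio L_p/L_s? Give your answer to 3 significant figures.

Wien's law gives T ∝ 1/λ_max, so T_p/T_s = λ_s/λ_p = 1540/787 = 1.957.
Then L ∝ R²T⁴ gives L_p/L_s = (0.566)² × (1.957)⁴ = 0.3204 × 14.66 = 4.697.

4.70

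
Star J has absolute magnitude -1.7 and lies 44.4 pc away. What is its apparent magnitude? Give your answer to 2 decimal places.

m = M + 5 log₁₀(d/10 pc) = -1.7 + 5 log₁₀(44.4/10)
  = -1.7 + 5 × 0.647 = -1.7 + 3.24 = 1.54.

1.54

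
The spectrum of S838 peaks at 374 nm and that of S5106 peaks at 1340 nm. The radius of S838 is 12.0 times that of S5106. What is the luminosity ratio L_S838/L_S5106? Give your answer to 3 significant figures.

2.37×10^4

Wien's law gives T ∝ 1/λ_max, so T_S838/T_S5106 = λ_S5106/λ_S838 = 1340/374 = 3.583.
Then L ∝ R²T⁴ gives L_S838/L_S5106 = (12.0)² × (3.583)⁴ = 144.0 × 164.8 = 2.373×10^4.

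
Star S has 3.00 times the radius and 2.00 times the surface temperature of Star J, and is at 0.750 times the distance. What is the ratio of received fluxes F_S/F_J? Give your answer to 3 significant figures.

L_S/L_J = (R_S/R_J)²(T_S/T_J)⁴ = (3.00)² × (2.00)⁴ = 144.0.
F_S/F_J = (L_S/L_J)/(d_S/d_J)² = 144.0 / (0.750)² = 256.0.

256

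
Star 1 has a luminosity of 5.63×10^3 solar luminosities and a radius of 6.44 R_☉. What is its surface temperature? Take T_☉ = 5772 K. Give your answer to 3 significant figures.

1.97×10^4 K

T/T_☉ = (L/L_☉)^(1/4) / (R/R_☉)^(1/2)
T = 5772 × (5.63×10^3)^(1/4) / √(6.44) = 5772 × 8.662 / 2.538 = 1.970×10^4 K.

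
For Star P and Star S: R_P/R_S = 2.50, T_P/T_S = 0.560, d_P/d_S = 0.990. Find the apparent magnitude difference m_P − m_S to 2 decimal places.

L_P/L_S = (2.50)²(0.560)⁴ = 0.6147.
F_P/F_S = (L_P/L_S)/(d_P/d_S)² = 0.6147/0.9801 = 0.6271.
m_P − m_S = −2.5 log₁₀(0.6271) = 0.51.

0.51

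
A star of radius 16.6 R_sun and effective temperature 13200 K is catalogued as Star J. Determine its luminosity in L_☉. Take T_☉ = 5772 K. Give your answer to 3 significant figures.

L/L_☉ = (R/R_☉)² (T/T_☉)⁴ = (16.6)² × (13200/5772)⁴
       = 275.6 × (2.287)⁴ = 275.6 × 27.35 = 7537.

7.54×10^3 L_☉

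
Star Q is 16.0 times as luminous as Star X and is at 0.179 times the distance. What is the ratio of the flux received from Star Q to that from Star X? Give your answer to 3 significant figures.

F = L/(4πd²), so F_Q/F_X = (L_Q/L_X) / (d_Q/d_X)²
= 16.0 / (0.179)² = 16.0 / 0.03204 = 499.4.

499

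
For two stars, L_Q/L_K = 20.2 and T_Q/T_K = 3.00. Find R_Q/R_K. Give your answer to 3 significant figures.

L ∝ R²T⁴ gives R ∝ √L / T², so
R_Q/R_K = √(20.2) / (3.00)² = 4.494 / 9.000 = 0.4994.

0.499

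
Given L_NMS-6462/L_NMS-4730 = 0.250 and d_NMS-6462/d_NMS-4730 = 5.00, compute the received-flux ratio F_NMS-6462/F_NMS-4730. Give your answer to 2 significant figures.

0.010

F = L/(4πd²), so F_NMS-6462/F_NMS-4730 = (L_NMS-6462/L_NMS-4730) / (d_NMS-6462/d_NMS-4730)²
= 0.250 / (5.00)² = 0.250 / 25.00 = 0.01000.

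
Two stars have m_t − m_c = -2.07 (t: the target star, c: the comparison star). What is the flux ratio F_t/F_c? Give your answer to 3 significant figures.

6.73

F_t/F_c = 10^(−(m_t − m_c)/2.5) = 10^(2.07/2.5) = 10^0.828 = 6.730.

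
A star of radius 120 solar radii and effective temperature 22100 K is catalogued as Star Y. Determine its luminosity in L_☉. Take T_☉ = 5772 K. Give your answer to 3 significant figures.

3.09×10^6 L_☉

L/L_☉ = (R/R_☉)² (T/T_☉)⁴ = (120)² × (22100/5772)⁴
       = 1.440×10^4 × (3.829)⁴ = 1.440×10^4 × 214.9 = 3.095×10^6.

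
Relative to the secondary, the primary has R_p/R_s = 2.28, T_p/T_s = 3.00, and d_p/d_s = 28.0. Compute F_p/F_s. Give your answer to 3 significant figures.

L_p/L_s = (R_p/R_s)²(T_p/T_s)⁴ = (2.28)² × (3.00)⁴ = 421.1.
F_p/F_s = (L_p/L_s)/(d_p/d_s)² = 421.1 / (28.0)² = 0.5371.

0.537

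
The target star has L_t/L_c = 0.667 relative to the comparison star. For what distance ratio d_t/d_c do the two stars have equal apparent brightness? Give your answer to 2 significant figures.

0.82

Equal flux requires L_t/d_t² = L_c/d_c², so d_t/d_c = √(L_t/L_c)
= √(0.667) = 0.8167.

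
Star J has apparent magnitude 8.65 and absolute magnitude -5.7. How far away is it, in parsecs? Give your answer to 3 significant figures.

7.41×10^3 pc

m − M = 5 log₁₀(d/10 pc)
8.65 − (-5.7) = 14.35 = 5 log₁₀(d/10)
d = 10 × 10^(14.35/5) = 10 × 10^2.870 = 7413 pc.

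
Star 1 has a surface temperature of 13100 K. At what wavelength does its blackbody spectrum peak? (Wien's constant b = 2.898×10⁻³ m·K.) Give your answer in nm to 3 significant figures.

221 nm

λ_max = b/T = 2.898×10⁻³ / 13100 = 2.21×10^-7 m = 221.2 nm.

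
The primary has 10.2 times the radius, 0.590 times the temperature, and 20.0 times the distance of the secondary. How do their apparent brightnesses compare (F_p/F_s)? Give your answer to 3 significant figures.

L_p/L_s = (R_p/R_s)²(T_p/T_s)⁴ = (10.2)² × (0.590)⁴ = 12.61.
F_p/F_s = (L_p/L_s)/(d_p/d_s)² = 12.61 / (20.0)² = 0.03152.

0.0315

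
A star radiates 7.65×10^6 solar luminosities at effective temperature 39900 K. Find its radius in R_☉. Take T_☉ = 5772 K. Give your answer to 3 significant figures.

57.9 R_☉

R/R_☉ = √(L/L_☉) / (T/T_☉)² = √(7.65×10^6) / (6.913)²
       = 2766 / 47.79 = 57.88.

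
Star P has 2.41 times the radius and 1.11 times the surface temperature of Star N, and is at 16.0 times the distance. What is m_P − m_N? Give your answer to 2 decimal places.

L_P/L_N = (2.41)²(1.11)⁴ = 8.817.
F_P/F_N = (L_P/L_N)/(d_P/d_N)² = 8.817/256.0 = 0.03444.
m_P − m_N = −2.5 log₁₀(0.03444) = 3.66.

3.66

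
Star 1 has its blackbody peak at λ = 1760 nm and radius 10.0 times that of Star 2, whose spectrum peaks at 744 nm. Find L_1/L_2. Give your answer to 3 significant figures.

3.19

Wien's law gives T ∝ 1/λ_max, so T_1/T_2 = λ_2/λ_1 = 744/1760 = 0.4227.
Then L ∝ R²T⁴ gives L_1/L_2 = (10.0)² × (0.4227)⁴ = 100.0 × 0.03193 = 3.193.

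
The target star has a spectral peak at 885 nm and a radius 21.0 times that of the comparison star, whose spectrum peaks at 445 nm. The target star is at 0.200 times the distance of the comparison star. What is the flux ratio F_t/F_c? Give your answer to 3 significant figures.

705

Wien's law: T_t/T_c = λ_c/λ_t = 445/885 = 0.5028.
L_t/L_c = (R_t/R_c)²(T_t/T_c)⁴ = (21.0)²(0.5028)⁴ = 28.19.
F_t/F_c = (L_t/L_c)/(d_t/d_c)² = 28.19/(0.200)² = 704.8.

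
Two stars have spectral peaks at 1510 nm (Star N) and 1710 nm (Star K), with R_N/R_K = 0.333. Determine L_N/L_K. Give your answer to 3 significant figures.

0.182

Wien's law gives T ∝ 1/λ_max, so T_N/T_K = λ_K/λ_N = 1710/1510 = 1.132.
Then L ∝ R²T⁴ gives L_N/L_K = (0.333)² × (1.132)⁴ = 0.1109 × 1.645 = 0.1824.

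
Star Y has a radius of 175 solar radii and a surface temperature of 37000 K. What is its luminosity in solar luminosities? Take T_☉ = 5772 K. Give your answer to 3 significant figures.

L/L_☉ = (R/R_☉)² (T/T_☉)⁴ = (175)² × (37000/5772)⁴
       = 3.062×10^4 × (6.410)⁴ = 3.062×10^4 × 1689 = 5.171×10^7.

5.17×10^7 solar luminosities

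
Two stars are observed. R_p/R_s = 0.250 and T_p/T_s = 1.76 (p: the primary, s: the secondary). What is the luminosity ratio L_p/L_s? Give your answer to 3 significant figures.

From the Stefan–Boltzmann law, L ∝ R²T⁴, so
L_p/L_s = (R_p/R_s)² (T_p/T_s)⁴ = (0.250)² × (1.76)⁴ = 0.06250 × 9.595 = 0.5997.

0.600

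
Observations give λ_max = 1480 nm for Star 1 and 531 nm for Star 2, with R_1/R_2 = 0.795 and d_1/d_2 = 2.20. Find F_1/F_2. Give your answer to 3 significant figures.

Wien's law: T_1/T_2 = λ_2/λ_1 = 531/1480 = 0.3588.
L_1/L_2 = (R_1/R_2)²(T_1/T_2)⁴ = (0.795)²(0.3588)⁴ = 0.01047.
F_1/F_2 = (L_1/L_2)/(d_1/d_2)² = 0.01047/(2.20)² = 0.002164.

0.00216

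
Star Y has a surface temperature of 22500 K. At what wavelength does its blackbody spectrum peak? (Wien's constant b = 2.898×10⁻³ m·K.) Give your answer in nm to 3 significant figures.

129 nm

λ_max = b/T = 2.898×10⁻³ / 22500 = 1.29×10^-7 m = 128.8 nm.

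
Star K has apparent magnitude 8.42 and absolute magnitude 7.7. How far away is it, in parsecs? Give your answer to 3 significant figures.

m − M = 5 log₁₀(d/10 pc)
8.42 − (7.7) = 0.72 = 5 log₁₀(d/10)
d = 10 × 10^(0.72/5) = 10 × 10^0.144 = 13.93 pc.

13.9 pc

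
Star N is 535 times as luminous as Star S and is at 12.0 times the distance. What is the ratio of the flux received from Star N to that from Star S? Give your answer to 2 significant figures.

3.7

F = L/(4πd²), so F_N/F_S = (L_N/L_S) / (d_N/d_S)²
= 535 / (12.0)² = 535 / 144.0 = 3.715.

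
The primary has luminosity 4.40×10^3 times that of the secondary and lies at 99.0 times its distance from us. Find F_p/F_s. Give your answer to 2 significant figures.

F = L/(4πd²), so F_p/F_s = (L_p/L_s) / (d_p/d_s)²
= 4.40×10^3 / (99.0)² = 4.40×10^3 / 9801 = 0.4489.

0.45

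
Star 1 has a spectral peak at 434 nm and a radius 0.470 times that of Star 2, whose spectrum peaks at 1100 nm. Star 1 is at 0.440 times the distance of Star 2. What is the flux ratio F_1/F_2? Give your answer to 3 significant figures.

Wien's law: T_1/T_2 = λ_2/λ_1 = 1100/434 = 2.535.
L_1/L_2 = (R_1/R_2)²(T_1/T_2)⁴ = (0.470)²(2.535)⁴ = 9.116.
F_1/F_2 = (L_1/L_2)/(d_1/d_2)² = 9.116/(0.440)² = 47.09.

47.1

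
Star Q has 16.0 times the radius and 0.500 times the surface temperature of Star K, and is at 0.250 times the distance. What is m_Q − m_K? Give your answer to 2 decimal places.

-6.02

L_Q/L_K = (16.0)²(0.500)⁴ = 16.00.
F_Q/F_K = (L_Q/L_K)/(d_Q/d_K)² = 16.00/0.06250 = 256.0.
m_Q − m_K = −2.5 log₁₀(256.0) = -6.02.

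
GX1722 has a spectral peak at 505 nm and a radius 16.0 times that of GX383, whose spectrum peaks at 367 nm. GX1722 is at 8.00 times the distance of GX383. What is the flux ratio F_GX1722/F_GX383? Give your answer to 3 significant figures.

Wien's law: T_GX1722/T_GX383 = λ_GX383/λ_GX1722 = 367/505 = 0.7267.
L_GX1722/L_GX383 = (R_GX1722/R_GX383)²(T_GX1722/T_GX383)⁴ = (16.0)²(0.7267)⁴ = 71.41.
F_GX1722/F_GX383 = (L_GX1722/L_GX383)/(d_GX1722/d_GX383)² = 71.41/(8.00)² = 1.116.

1.12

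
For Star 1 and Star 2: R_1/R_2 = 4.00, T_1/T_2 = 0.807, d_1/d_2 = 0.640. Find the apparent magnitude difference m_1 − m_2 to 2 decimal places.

-3.05

L_1/L_2 = (4.00)²(0.807)⁴ = 6.786.
F_1/F_2 = (L_1/L_2)/(d_1/d_2)² = 6.786/0.4096 = 16.57.
m_1 − m_2 = −2.5 log₁₀(16.57) = -3.05.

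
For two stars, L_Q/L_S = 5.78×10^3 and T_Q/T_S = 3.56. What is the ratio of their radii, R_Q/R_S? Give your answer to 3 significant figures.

6.00

L ∝ R²T⁴ gives R ∝ √L / T², so
R_Q/R_S = √(5.78×10^3) / (3.56)² = 76.03 / 12.67 = 5.999.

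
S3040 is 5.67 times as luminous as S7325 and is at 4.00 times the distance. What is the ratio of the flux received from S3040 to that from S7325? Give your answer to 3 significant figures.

F = L/(4πd²), so F_S3040/F_S7325 = (L_S3040/L_S7325) / (d_S3040/d_S7325)²
= 5.67 / (4.00)² = 5.67 / 16.00 = 0.3544.

0.354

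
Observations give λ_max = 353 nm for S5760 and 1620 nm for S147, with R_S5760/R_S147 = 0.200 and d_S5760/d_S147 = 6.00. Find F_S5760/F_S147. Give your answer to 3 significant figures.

Wien's law: T_S5760/T_S147 = λ_S147/λ_S5760 = 1620/353 = 4.589.
L_S5760/L_S147 = (R_S5760/R_S147)²(T_S5760/T_S147)⁴ = (0.200)²(4.589)⁴ = 17.74.
F_S5760/F_S147 = (L_S5760/L_S147)/(d_S5760/d_S147)² = 17.74/(6.00)² = 0.4929.

0.493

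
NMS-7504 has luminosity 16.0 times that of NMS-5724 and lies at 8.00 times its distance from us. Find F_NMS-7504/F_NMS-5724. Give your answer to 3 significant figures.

0.250

F = L/(4πd²), so F_NMS-7504/F_NMS-5724 = (L_NMS-7504/L_NMS-5724) / (d_NMS-7504/d_NMS-5724)²
= 16.0 / (8.00)² = 16.0 / 64.00 = 0.2500.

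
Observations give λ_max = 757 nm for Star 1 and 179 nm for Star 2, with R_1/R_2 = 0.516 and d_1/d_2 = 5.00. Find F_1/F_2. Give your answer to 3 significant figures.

Wien's law: T_1/T_2 = λ_2/λ_1 = 179/757 = 0.2365.
L_1/L_2 = (R_1/R_2)²(T_1/T_2)⁴ = (0.516)²(0.2365)⁴ = 8.324×10^-4.
F_1/F_2 = (L_1/L_2)/(d_1/d_2)² = 8.324×10^-4/(5.00)² = 3.330×10^-5.

3.33×10^-5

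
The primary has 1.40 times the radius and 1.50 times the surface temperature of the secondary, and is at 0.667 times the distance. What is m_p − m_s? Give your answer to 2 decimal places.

L_p/L_s = (1.40)²(1.50)⁴ = 9.922.
F_p/F_s = (L_p/L_s)/(d_p/d_s)² = 9.922/0.4449 = 22.30.
m_p − m_s = −2.5 log₁₀(22.30) = -3.37.

-3.37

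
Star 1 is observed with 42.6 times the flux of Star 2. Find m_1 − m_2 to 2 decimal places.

m_1 − m_2 = −2.5 log₁₀(F_1/F_2) = −2.5 log₁₀(42.6) = −2.5 × (1.629) = -4.074.

-4.07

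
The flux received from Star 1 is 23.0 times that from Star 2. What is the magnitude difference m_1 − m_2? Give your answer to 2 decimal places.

m_1 − m_2 = −2.5 log₁₀(F_1/F_2) = −2.5 log₁₀(23.0) = −2.5 × (1.362) = -3.404.

-3.40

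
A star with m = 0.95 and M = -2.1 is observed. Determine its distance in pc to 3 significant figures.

40.7 pc

m − M = 5 log₁₀(d/10 pc)
0.95 − (-2.1) = 3.05 = 5 log₁₀(d/10)
d = 10 × 10^(3.05/5) = 10 × 10^0.610 = 40.74 pc.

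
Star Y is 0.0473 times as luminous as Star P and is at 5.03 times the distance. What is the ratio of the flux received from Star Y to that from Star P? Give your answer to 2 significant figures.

F = L/(4πd²), so F_Y/F_P = (L_Y/L_P) / (d_Y/d_P)²
= 0.0473 / (5.03)² = 0.0473 / 25.30 = 0.001869.

0.0019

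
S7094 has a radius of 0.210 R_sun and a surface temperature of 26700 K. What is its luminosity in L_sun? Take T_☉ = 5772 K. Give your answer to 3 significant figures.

20.2 L_sun

L/L_☉ = (R/R_☉)² (T/T_☉)⁴ = (0.210)² × (26700/5772)⁴
       = 0.04410 × (4.626)⁴ = 0.04410 × 457.9 = 20.19.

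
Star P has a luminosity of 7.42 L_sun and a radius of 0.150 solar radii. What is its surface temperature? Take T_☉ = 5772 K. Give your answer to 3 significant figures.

T/T_☉ = (L/L_☉)^(1/4) / (R/R_☉)^(1/2)
T = 5772 × (7.42)^(1/4) / √(0.150) = 5772 × 1.650 / 0.3873 = 2.460×10^4 K.

2.46×10^4 K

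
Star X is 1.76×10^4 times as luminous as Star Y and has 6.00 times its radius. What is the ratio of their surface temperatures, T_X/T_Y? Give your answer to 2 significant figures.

4.7

L ∝ R²T⁴ gives T ∝ (L/R²)^(1/4), so
T_X/T_Y = (1.76×10^4 / 6.00²)^(1/4) = (488.9)^(1/4) = 4.702.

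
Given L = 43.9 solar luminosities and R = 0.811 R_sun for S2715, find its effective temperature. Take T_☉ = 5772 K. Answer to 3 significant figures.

T/T_☉ = (L/L_☉)^(1/4) / (R/R_☉)^(1/2)
T = 5772 × (43.9)^(1/4) / √(0.811) = 5772 × 2.574 / 0.9006 = 1.650×10^4 K.

1.65×10^4 K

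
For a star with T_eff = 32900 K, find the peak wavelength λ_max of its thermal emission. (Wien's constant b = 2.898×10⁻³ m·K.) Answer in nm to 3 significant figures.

88.1 nm

λ_max = b/T = 2.898×10⁻³ / 32900 = 8.81×10^-8 m = 88.09 nm.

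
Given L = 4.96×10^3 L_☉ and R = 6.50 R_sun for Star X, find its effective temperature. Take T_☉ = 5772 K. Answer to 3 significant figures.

T/T_☉ = (L/L_☉)^(1/4) / (R/R_☉)^(1/2)
T = 5772 × (4.96×10^3)^(1/4) / √(6.50) = 5772 × 8.392 / 2.550 = 1.900×10^4 K.

1.90×10^4 K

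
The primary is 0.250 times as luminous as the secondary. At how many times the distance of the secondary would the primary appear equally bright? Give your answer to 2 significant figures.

Equal flux requires L_p/d_p² = L_s/d_s², so d_p/d_s = √(L_p/L_s)
= √(0.250) = 0.5000.

0.50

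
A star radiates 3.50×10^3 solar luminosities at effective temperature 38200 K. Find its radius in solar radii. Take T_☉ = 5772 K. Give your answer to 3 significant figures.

R/R_☉ = √(L/L_☉) / (T/T_☉)² = √(3.50×10^3) / (6.618)²
       = 59.16 / 43.80 = 1.351.

1.35 solar radii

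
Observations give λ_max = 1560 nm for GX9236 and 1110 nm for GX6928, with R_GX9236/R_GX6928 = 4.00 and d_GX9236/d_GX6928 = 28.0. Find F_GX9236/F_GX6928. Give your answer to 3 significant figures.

0.00523

Wien's law: T_GX9236/T_GX6928 = λ_GX6928/λ_GX9236 = 1110/1560 = 0.7115.
L_GX9236/L_GX6928 = (R_GX9236/R_GX6928)²(T_GX9236/T_GX6928)⁴ = (4.00)²(0.7115)⁴ = 4.101.
F_GX9236/F_GX6928 = (L_GX9236/L_GX6928)/(d_GX9236/d_GX6928)² = 4.101/(28.0)² = 0.005231.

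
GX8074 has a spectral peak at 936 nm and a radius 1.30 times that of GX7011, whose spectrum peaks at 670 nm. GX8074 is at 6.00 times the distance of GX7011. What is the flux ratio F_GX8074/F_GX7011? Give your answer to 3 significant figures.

Wien's law: T_GX8074/T_GX7011 = λ_GX7011/λ_GX8074 = 670/936 = 0.7158.
L_GX8074/L_GX7011 = (R_GX8074/R_GX7011)²(T_GX8074/T_GX7011)⁴ = (1.30)²(0.7158)⁴ = 0.4437.
F_GX8074/F_GX7011 = (L_GX8074/L_GX7011)/(d_GX8074/d_GX7011)² = 0.4437/(6.00)² = 0.01232.

0.0123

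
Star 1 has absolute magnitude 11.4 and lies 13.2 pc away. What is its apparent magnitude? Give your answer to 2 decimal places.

m = M + 5 log₁₀(d/10 pc) = 11.4 + 5 log₁₀(13.2/10)
  = 11.4 + 5 × 0.121 = 11.4 + 0.60 = 12.00.

12.00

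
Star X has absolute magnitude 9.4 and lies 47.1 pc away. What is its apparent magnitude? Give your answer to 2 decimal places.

12.77

m = M + 5 log₁₀(d/10 pc) = 9.4 + 5 log₁₀(47.1/10)
  = 9.4 + 5 × 0.673 = 9.4 + 3.37 = 12.77.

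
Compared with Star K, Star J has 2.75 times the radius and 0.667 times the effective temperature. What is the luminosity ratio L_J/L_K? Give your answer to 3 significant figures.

From the Stefan–Boltzmann law, L ∝ R²T⁴, so
L_J/L_K = (R_J/R_K)² (T_J/T_K)⁴ = (2.75)² × (0.667)⁴ = 7.562 × 0.1979 = 1.497.

1.50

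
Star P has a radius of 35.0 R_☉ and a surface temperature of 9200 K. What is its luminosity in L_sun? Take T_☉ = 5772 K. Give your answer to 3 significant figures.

L/L_☉ = (R/R_☉)² (T/T_☉)⁴ = (35.0)² × (9200/5772)⁴
       = 1225 × (1.594)⁴ = 1225 × 6.454 = 7906.

7.91×10^3 L_sun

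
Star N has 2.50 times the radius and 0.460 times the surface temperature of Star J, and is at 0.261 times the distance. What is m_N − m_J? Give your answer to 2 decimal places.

-1.53

L_N/L_J = (2.50)²(0.460)⁴ = 0.2798.
F_N/F_J = (L_N/L_J)/(d_N/d_J)² = 0.2798/0.06812 = 4.108.
m_N − m_J = −2.5 log₁₀(4.108) = -1.53.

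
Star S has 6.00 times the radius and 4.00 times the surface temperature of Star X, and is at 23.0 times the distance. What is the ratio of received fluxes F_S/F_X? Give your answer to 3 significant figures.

17.4

L_S/L_X = (R_S/R_X)²(T_S/T_X)⁴ = (6.00)² × (4.00)⁴ = 9216.
F_S/F_X = (L_S/L_X)/(d_S/d_X)² = 9216 / (23.0)² = 17.42.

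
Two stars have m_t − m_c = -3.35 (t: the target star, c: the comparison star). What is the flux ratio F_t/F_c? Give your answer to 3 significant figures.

21.9

F_t/F_c = 10^(−(m_t − m_c)/2.5) = 10^(3.35/2.5) = 10^1.340 = 21.88.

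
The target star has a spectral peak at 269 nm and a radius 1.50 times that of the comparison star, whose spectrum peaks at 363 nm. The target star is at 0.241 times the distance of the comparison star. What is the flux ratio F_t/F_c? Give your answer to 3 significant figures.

Wien's law: T_t/T_c = λ_c/λ_t = 363/269 = 1.349.
L_t/L_c = (R_t/R_c)²(T_t/T_c)⁴ = (1.50)²(1.349)⁴ = 7.461.
F_t/F_c = (L_t/L_c)/(d_t/d_c)² = 7.461/(0.241)² = 128.5.

128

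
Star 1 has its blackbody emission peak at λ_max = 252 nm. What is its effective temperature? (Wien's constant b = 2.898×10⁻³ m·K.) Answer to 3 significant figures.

T = b/λ_max = 2.898×10⁻³ / (252×10⁻⁹) = 1.150×10^4 K.

1.15×10^4 K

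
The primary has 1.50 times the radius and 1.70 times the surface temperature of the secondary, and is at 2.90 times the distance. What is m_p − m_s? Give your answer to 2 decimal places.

L_p/L_s = (1.50)²(1.70)⁴ = 18.79.
F_p/F_s = (L_p/L_s)/(d_p/d_s)² = 18.79/8.410 = 2.235.
m_p − m_s = −2.5 log₁₀(2.235) = -0.87.

-0.87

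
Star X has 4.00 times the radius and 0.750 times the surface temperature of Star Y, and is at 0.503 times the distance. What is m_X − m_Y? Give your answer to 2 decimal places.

-3.25

L_X/L_Y = (4.00)²(0.750)⁴ = 5.062.
F_X/F_Y = (L_X/L_Y)/(d_X/d_Y)² = 5.062/0.2530 = 20.01.
m_X − m_Y = −2.5 log₁₀(20.01) = -3.25.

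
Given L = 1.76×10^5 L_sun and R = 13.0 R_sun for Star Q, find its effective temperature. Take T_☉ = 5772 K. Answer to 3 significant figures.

3.28×10^4 K

T/T_☉ = (L/L_☉)^(1/4) / (R/R_☉)^(1/2)
T = 5772 × (1.76×10^5)^(1/4) / √(13.0) = 5772 × 20.48 / 3.606 = 3.279×10^4 K.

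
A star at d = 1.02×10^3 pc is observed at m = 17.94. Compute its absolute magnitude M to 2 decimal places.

7.90

M = m − 5 log₁₀(d/10 pc) = 17.94 − 5 log₁₀(1.02×10^3/10)
  = 17.94 − 5 × 2.009 = 17.94 − 10.04 = 7.90.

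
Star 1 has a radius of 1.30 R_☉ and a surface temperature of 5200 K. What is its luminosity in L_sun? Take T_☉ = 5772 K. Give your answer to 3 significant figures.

1.11 L_sun

L/L_☉ = (R/R_☉)² (T/T_☉)⁴ = (1.30)² × (5200/5772)⁴
       = 1.690 × (0.9009)⁴ = 1.690 × 0.6587 = 1.113.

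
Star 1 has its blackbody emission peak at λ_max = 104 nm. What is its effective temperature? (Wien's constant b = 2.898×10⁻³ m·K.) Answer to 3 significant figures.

2.79×10^4 K

T = b/λ_max = 2.898×10⁻³ / (104×10⁻⁹) = 2.787×10^4 K.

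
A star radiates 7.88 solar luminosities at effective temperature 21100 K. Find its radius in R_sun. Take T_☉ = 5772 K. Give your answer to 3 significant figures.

R/R_☉ = √(L/L_☉) / (T/T_☉)² = √(7.88) / (3.656)²
       = 2.807 / 13.36 = 0.2101.

0.210 R_sun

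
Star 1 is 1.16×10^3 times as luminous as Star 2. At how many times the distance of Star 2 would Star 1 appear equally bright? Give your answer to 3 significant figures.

Equal flux requires L_1/d_1² = L_2/d_2², so d_1/d_2 = √(L_1/L_2)
= √(1.16×10^3) = 34.06.

34.1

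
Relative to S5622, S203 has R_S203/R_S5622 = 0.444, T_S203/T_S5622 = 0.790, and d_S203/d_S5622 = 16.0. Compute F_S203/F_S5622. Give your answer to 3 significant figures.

3.00×10^-4

L_S203/L_S5622 = (R_S203/R_S5622)²(T_S203/T_S5622)⁴ = (0.444)² × (0.790)⁴ = 0.07678.
F_S203/F_S5622 = (L_S203/L_S5622)/(d_S203/d_S5622)² = 0.07678 / (16.0)² = 2.999×10^-4.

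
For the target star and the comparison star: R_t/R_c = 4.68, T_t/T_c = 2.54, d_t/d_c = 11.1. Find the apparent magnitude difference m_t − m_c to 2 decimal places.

-2.17

L_t/L_c = (4.68)²(2.54)⁴ = 911.6.
F_t/F_c = (L_t/L_c)/(d_t/d_c)² = 911.6/123.2 = 7.399.
m_t − m_c = −2.5 log₁₀(7.399) = -2.17.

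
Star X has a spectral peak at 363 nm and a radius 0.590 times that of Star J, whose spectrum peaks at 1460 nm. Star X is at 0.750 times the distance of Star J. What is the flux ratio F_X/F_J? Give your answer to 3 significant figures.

162

Wien's law: T_X/T_J = λ_J/λ_X = 1460/363 = 4.022.
L_X/L_J = (R_X/R_J)²(T_X/T_J)⁴ = (0.590)²(4.022)⁴ = 91.09.
F_X/F_J = (L_X/L_J)/(d_X/d_J)² = 91.09/(0.750)² = 161.9.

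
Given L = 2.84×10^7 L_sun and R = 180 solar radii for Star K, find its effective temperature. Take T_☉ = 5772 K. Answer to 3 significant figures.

3.14×10^4 K

T/T_☉ = (L/L_☉)^(1/4) / (R/R_☉)^(1/2)
T = 5772 × (2.84×10^7)^(1/4) / √(180) = 5772 × 73.00 / 13.42 = 3.141×10^4 K.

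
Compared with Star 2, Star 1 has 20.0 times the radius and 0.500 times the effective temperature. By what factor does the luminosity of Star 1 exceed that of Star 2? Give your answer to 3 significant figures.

25.0

From the Stefan–Boltzmann law, L ∝ R²T⁴, so
L_1/L_2 = (R_1/R_2)² (T_1/T_2)⁴ = (20.0)² × (0.500)⁴ = 400.0 × 0.06250 = 25.00.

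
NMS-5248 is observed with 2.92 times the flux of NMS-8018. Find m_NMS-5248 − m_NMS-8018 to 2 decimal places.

m_NMS-5248 − m_NMS-8018 = −2.5 log₁₀(F_NMS-5248/F_NMS-8018) = −2.5 log₁₀(2.92) = −2.5 × (0.465) = -1.163.

-1.16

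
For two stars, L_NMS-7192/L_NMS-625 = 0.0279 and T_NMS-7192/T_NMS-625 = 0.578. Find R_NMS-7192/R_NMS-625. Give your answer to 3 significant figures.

0.500

L ∝ R²T⁴ gives R ∝ √L / T², so
R_NMS-7192/R_NMS-625 = √(0.0279) / (0.578)² = 0.1670 / 0.3341 = 0.5000.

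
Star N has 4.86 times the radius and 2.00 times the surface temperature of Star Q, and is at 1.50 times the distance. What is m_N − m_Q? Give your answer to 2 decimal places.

-5.56

L_N/L_Q = (4.86)²(2.00)⁴ = 377.9.
F_N/F_Q = (L_N/L_Q)/(d_N/d_Q)² = 377.9/2.250 = 168.0.
m_N − m_Q = −2.5 log₁₀(168.0) = -5.56.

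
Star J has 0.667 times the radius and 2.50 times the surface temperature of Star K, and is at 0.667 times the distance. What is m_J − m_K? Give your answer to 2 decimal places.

-3.98

L_J/L_K = (0.667)²(2.50)⁴ = 17.38.
F_J/F_K = (L_J/L_K)/(d_J/d_K)² = 17.38/0.4449 = 39.06.
m_J − m_K = −2.5 log₁₀(39.06) = -3.98.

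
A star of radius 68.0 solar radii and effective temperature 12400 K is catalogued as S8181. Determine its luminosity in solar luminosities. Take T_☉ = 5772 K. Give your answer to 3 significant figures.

9.85×10^4 solar luminosities

L/L_☉ = (R/R_☉)² (T/T_☉)⁴ = (68.0)² × (12400/5772)⁴
       = 4624 × (2.148)⁴ = 4624 × 21.30 = 9.849×10^4.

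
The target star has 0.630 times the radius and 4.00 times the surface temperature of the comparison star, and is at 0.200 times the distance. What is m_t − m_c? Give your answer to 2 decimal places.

-8.51

L_t/L_c = (0.630)²(4.00)⁴ = 101.6.
F_t/F_c = (L_t/L_c)/(d_t/d_c)² = 101.6/0.04000 = 2540.
m_t − m_c = −2.5 log₁₀(2540) = -8.51.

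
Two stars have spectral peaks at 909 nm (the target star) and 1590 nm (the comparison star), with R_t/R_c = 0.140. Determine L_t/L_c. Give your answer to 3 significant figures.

0.183

Wien's law gives T ∝ 1/λ_max, so T_t/T_c = λ_c/λ_t = 1590/909 = 1.749.
Then L ∝ R²T⁴ gives L_t/L_c = (0.140)² × (1.749)⁴ = 0.01960 × 9.361 = 0.1835.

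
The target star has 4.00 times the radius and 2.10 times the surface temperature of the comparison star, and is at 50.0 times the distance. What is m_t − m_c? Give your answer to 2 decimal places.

L_t/L_c = (4.00)²(2.10)⁴ = 311.2.
F_t/F_c = (L_t/L_c)/(d_t/d_c)² = 311.2/2500 = 0.1245.
m_t − m_c = −2.5 log₁₀(0.1245) = 2.26.

2.26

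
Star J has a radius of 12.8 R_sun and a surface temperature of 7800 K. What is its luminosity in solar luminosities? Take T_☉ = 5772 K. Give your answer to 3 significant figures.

L/L_☉ = (R/R_☉)² (T/T_☉)⁴ = (12.8)² × (7800/5772)⁴
       = 163.8 × (1.351)⁴ = 163.8 × 3.335 = 546.4.

546 solar luminosities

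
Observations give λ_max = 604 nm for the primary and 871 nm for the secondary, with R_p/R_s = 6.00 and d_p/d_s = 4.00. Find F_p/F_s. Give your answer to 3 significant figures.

9.73

Wien's law: T_p/T_s = λ_s/λ_p = 871/604 = 1.442.
L_p/L_s = (R_p/R_s)²(T_p/T_s)⁴ = (6.00)²(1.442)⁴ = 155.7.
F_p/F_s = (L_p/L_s)/(d_p/d_s)² = 155.7/(4.00)² = 9.730.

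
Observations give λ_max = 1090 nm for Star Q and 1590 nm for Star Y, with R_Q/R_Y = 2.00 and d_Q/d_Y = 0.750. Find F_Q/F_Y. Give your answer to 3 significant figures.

Wien's law: T_Q/T_Y = λ_Y/λ_Q = 1590/1090 = 1.459.
L_Q/L_Y = (R_Q/R_Y)²(T_Q/T_Y)⁴ = (2.00)²(1.459)⁴ = 18.11.
F_Q/F_Y = (L_Q/L_Y)/(d_Q/d_Y)² = 18.11/(0.750)² = 32.20.

32.2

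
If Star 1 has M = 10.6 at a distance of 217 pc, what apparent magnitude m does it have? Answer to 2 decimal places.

17.28

m = M + 5 log₁₀(d/10 pc) = 10.6 + 5 log₁₀(217/10)
  = 10.6 + 5 × 1.336 = 10.6 + 6.68 = 17.28.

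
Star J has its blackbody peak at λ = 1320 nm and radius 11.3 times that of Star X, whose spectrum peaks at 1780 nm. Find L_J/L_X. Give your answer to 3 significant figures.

422

Wien's law gives T ∝ 1/λ_max, so T_J/T_X = λ_X/λ_J = 1780/1320 = 1.348.
Then L ∝ R²T⁴ gives L_J/L_X = (11.3)² × (1.348)⁴ = 127.7 × 3.307 = 422.2.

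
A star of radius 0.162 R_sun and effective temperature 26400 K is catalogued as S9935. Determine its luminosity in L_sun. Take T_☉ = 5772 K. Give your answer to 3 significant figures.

L/L_☉ = (R/R_☉)² (T/T_☉)⁴ = (0.162)² × (26400/5772)⁴
       = 0.02624 × (4.574)⁴ = 0.02624 × 437.6 = 11.49.

11.5 L_sun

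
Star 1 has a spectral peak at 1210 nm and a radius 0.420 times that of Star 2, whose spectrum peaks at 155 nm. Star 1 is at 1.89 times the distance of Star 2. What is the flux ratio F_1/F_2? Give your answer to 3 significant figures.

1.33×10^-5

Wien's law: T_1/T_2 = λ_2/λ_1 = 155/1210 = 0.1281.
L_1/L_2 = (R_1/R_2)²(T_1/T_2)⁴ = (0.420)²(0.1281)⁴ = 4.750×10^-5.
F_1/F_2 = (L_1/L_2)/(d_1/d_2)² = 4.750×10^-5/(1.89)² = 1.330×10^-5.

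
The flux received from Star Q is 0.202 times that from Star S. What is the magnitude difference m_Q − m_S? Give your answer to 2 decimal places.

1.74

m_Q − m_S = −2.5 log₁₀(F_Q/F_S) = −2.5 log₁₀(0.202) = −2.5 × (-0.695) = 1.737.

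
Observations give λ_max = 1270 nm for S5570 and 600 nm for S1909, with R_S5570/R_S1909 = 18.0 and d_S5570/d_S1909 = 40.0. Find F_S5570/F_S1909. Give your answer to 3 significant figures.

0.0101

Wien's law: T_S5570/T_S1909 = λ_S1909/λ_S5570 = 600/1270 = 0.4724.
L_S5570/L_S1909 = (R_S5570/R_S1909)²(T_S5570/T_S1909)⁴ = (18.0)²(0.4724)⁴ = 16.14.
F_S5570/F_S1909 = (L_S5570/L_S1909)/(d_S5570/d_S1909)² = 16.14/(40.0)² = 0.01009.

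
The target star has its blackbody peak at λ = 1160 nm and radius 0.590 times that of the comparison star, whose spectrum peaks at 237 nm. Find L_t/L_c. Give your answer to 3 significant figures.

Wien's law gives T ∝ 1/λ_max, so T_t/T_c = λ_c/λ_t = 237/1160 = 0.2043.
Then L ∝ R²T⁴ gives L_t/L_c = (0.590)² × (0.2043)⁴ = 0.3481 × 0.001742 = 6.065×10^-4.

6.07×10^-4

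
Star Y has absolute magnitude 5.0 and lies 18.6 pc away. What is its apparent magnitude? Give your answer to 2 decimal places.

6.35

m = M + 5 log₁₀(d/10 pc) = 5.0 + 5 log₁₀(18.6/10)
  = 5.0 + 5 × 0.270 = 5.0 + 1.35 = 6.35.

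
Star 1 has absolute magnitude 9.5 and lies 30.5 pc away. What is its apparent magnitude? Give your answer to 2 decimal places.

m = M + 5 log₁₀(d/10 pc) = 9.5 + 5 log₁₀(30.5/10)
  = 9.5 + 5 × 0.484 = 9.5 + 2.42 = 11.92.

11.92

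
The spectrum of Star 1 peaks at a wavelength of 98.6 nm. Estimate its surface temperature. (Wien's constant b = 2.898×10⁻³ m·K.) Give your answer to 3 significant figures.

2.94×10^4 K

T = b/λ_max = 2.898×10⁻³ / (98.6×10⁻⁹) = 2.939×10^4 K.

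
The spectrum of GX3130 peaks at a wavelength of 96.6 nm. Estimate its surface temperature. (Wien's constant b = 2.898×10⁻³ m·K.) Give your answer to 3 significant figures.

3.00×10^4 K

T = b/λ_max = 2.898×10⁻³ / (96.6×10⁻⁹) = 3.000×10^4 K.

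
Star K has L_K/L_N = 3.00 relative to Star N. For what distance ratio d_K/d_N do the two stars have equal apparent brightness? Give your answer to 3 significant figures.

1.73

Equal flux requires L_K/d_K² = L_N/d_N², so d_K/d_N = √(L_K/L_N)
= √(3.00) = 1.732.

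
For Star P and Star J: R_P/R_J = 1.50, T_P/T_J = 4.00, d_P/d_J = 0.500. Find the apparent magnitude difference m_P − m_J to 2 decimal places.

-8.41

L_P/L_J = (1.50)²(4.00)⁴ = 576.0.
F_P/F_J = (L_P/L_J)/(d_P/d_J)² = 576.0/0.2500 = 2304.
m_P − m_J = −2.5 log₁₀(2304) = -8.41.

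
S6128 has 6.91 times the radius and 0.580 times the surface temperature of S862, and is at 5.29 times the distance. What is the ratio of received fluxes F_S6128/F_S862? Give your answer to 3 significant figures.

L_S6128/L_S862 = (R_S6128/R_S862)²(T_S6128/T_S862)⁴ = (6.91)² × (0.580)⁴ = 5.403.
F_S6128/F_S862 = (L_S6128/L_S862)/(d_S6128/d_S862)² = 5.403 / (5.29)² = 0.1931.

0.193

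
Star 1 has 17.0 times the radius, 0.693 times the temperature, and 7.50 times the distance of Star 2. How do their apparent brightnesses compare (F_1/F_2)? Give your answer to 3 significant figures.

1.18

L_1/L_2 = (R_1/R_2)²(T_1/T_2)⁴ = (17.0)² × (0.693)⁴ = 66.65.
F_1/F_2 = (L_1/L_2)/(d_1/d_2)² = 66.65 / (7.50)² = 1.185.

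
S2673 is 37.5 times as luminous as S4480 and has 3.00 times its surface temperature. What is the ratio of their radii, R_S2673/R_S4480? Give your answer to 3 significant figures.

0.680

L ∝ R²T⁴ gives R ∝ √L / T², so
R_S2673/R_S4480 = √(37.5) / (3.00)² = 6.124 / 9.000 = 0.6804.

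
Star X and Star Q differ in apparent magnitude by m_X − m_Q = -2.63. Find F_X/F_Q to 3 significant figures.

F_X/F_Q = 10^(−(m_X − m_Q)/2.5) = 10^(2.63/2.5) = 10^1.052 = 11.27.

11.3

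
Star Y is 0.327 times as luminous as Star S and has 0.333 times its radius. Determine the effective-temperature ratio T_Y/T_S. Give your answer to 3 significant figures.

1.31

L ∝ R²T⁴ gives T ∝ (L/R²)^(1/4), so
T_Y/T_S = (0.327 / 0.333²)^(1/4) = (2.949)^(1/4) = 1.310.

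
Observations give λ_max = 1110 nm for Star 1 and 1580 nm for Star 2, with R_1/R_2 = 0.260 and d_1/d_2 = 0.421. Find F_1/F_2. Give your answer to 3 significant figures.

1.57

Wien's law: T_1/T_2 = λ_2/λ_1 = 1580/1110 = 1.423.
L_1/L_2 = (R_1/R_2)²(T_1/T_2)⁴ = (0.260)²(1.423)⁴ = 0.2775.
F_1/F_2 = (L_1/L_2)/(d_1/d_2)² = 0.2775/(0.421)² = 1.566.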